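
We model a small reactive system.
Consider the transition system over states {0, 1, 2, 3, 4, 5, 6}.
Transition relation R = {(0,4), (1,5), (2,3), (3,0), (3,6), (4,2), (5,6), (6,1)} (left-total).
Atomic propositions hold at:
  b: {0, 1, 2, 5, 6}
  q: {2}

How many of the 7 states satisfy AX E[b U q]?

1

E[b U q]: least fixpoint, start Z0 = Sat(q) = {2}, add states in Sat(b) with some successor in Z. Already a fixed point.
Sat(E[b U q]) = {2}
Sat(AX E[b U q]) = {s : every successor in {2}} = {4}
|Sat(AX E[b U q])| = |{4}| = 1.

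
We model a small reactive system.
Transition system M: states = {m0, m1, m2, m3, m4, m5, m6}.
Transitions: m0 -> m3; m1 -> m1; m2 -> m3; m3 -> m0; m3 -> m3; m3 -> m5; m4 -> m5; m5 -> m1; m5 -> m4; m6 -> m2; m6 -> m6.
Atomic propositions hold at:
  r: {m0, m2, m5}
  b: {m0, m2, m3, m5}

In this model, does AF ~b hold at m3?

No

Sat(~b) = {m1, m4, m6}
AF ~b: least fixpoint, start Z0 = {m1, m4, m6}, add states with every successor in Z. Z1 = {m1, m4, m5, m6}; fixed.
Sat(AF ~b) = {m1, m4, m5, m6}
m3 ∉ Sat(AF ~b) = {m1, m4, m5, m6}, so the formula does not hold at m3.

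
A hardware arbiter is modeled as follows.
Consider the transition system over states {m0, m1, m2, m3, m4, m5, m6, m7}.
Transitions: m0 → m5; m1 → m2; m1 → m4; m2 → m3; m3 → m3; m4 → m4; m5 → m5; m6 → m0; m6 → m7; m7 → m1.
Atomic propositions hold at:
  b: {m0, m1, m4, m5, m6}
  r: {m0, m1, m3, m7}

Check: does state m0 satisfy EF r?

EF r: least fixpoint, start Z0 = {m0, m1, m3, m7}, add states with some successor in Z. Z1 = {m0, m1, m2, m3, m6, m7}; fixed.
Sat(EF r) = {m0, m1, m2, m3, m6, m7}
m0 ∈ Sat(EF r) = {m0, m1, m2, m3, m6, m7}, so the formula holds at m0.

Yes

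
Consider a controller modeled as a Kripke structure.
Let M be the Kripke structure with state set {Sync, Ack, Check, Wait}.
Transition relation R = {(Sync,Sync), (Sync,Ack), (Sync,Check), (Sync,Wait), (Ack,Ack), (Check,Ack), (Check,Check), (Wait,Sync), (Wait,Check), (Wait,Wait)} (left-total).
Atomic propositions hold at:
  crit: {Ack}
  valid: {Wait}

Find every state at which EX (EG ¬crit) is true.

{Sync, Check, Wait}

Sat(¬crit) = {Sync, Check, Wait}
EG ¬crit: greatest fixpoint, start Z0 = {Sync, Check, Wait}, keep only states in Sat with some successor in Z. Already a fixed point.
Sat(EG ¬crit) = {Sync, Check, Wait}
Sat(EX (EG ¬crit)) = {s : some successor in {Sync, Check, Wait}} = {Sync, Check, Wait}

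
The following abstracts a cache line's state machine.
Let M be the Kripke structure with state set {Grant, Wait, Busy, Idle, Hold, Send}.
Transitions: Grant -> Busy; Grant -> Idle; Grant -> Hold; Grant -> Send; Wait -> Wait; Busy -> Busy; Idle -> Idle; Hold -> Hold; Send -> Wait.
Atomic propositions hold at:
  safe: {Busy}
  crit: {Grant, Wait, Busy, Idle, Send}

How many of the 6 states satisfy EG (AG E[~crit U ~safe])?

Sat(~crit) = {Hold}
Sat(~safe) = {Grant, Wait, Idle, Hold, Send}
E[~crit U ~safe]: least fixpoint, start Z0 = Sat(~safe) = {Grant, Wait, Idle, Hold, Send}, add states in Sat(~crit) with some successor in Z. Already a fixed point.
Sat(E[~crit U ~safe]) = {Grant, Wait, Idle, Hold, Send}
AG E[~crit U ~safe]: greatest fixpoint, start Z0 = {Grant, Wait, Idle, Hold, Send}, keep only states in Sat with every successor in Z. Z1 = {Wait, Idle, Hold, Send}; fixed.
Sat(AG E[~crit U ~safe]) = {Wait, Idle, Hold, Send}
EG (AG E[~crit U ~safe]): greatest fixpoint, start Z0 = {Wait, Idle, Hold, Send}, keep only states in Sat with some successor in Z. Already a fixed point.
Sat(EG (AG E[~crit U ~safe])) = {Wait, Idle, Hold, Send}
|Sat(EG (AG E[~crit U ~safe]))| = |{Wait, Idle, Hold, Send}| = 4.

4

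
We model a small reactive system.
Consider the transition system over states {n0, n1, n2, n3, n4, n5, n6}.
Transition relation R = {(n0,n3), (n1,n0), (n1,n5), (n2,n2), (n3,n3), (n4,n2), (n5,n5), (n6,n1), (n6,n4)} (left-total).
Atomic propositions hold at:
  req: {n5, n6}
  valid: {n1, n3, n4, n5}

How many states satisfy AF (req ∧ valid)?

Sat(req ∧ valid) = {n5}
AF (req ∧ valid): least fixpoint, start Z0 = {n5}, add states with every successor in Z. Already a fixed point.
Sat(AF (req ∧ valid)) = {n5}
|Sat(AF (req ∧ valid))| = |{n5}| = 1.

1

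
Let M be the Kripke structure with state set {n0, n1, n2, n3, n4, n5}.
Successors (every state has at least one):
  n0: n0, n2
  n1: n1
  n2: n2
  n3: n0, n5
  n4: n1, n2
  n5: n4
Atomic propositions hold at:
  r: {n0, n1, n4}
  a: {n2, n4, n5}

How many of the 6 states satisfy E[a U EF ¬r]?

Sat(¬r) = {n2, n3, n5}
EF ¬r: least fixpoint, start Z0 = {n2, n3, n5}, add states with some successor in Z. Z1 = {n0, n2, n3, n4, n5}; fixed.
Sat(EF ¬r) = {n0, n2, n3, n4, n5}
E[a U EF ¬r]: least fixpoint, start Z0 = Sat(EF ¬r) = {n0, n2, n3, n4, n5}, add states in Sat(a) with some successor in Z. Already a fixed point.
Sat(E[a U EF ¬r]) = {n0, n2, n3, n4, n5}
|Sat(E[a U EF ¬r])| = |{n0, n2, n3, n4, n5}| = 5.

5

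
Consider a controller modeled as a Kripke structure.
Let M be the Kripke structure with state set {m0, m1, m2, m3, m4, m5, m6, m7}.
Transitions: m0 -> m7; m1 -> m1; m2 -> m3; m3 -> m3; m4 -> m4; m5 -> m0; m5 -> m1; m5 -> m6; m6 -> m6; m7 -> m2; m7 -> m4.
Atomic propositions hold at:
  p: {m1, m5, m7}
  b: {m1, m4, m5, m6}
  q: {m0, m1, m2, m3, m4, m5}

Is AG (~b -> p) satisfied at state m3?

Sat(~b) = {m0, m2, m3, m7}
Sat(~b -> p) = {m1, m4, m5, m6, m7}
AG (~b -> p): greatest fixpoint, start Z0 = {m1, m4, m5, m6, m7}, keep only states in Sat with every successor in Z. Z1 = {m1, m4, m6}; fixed.
Sat(AG (~b -> p)) = {m1, m4, m6}
m3 ∉ Sat(AG (~b -> p)) = {m1, m4, m6}, so the formula does not hold at m3.

No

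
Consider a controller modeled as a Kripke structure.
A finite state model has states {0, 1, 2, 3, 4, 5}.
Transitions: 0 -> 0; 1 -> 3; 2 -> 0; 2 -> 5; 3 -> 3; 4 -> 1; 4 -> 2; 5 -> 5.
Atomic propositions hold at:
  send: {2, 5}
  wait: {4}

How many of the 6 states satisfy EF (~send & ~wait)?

Sat(~send) = {0, 1, 3, 4}
Sat(~wait) = {0, 1, 2, 3, 5}
Sat(~send & ~wait) = {0, 1, 3}
EF (~send & ~wait): least fixpoint, start Z0 = {0, 1, 3}, add states with some successor in Z. Z1 = {0, 1, 2, 3, 4}; fixed.
Sat(EF (~send & ~wait)) = {0, 1, 2, 3, 4}
|Sat(EF (~send & ~wait))| = |{0, 1, 2, 3, 4}| = 5.

5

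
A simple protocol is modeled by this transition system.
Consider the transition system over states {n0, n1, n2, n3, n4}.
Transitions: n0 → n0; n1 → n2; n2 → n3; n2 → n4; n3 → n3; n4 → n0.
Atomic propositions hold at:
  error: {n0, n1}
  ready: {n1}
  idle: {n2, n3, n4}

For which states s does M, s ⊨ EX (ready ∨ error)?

Sat(ready ∨ error) = {n0, n1}
Sat(EX (ready ∨ error)) = {s : some successor in {n0, n1}} = {n0, n4}

{n0, n4}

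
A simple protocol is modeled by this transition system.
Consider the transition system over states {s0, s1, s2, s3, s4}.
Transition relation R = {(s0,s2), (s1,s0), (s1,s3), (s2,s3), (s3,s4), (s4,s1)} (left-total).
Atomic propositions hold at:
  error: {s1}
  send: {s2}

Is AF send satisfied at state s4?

AF send: least fixpoint, start Z0 = {s2}, add states with every successor in Z. Z1 = {s0, s2}; fixed.
Sat(AF send) = {s0, s2}
s4 ∉ Sat(AF send) = {s0, s2}, so the formula does not hold at s4.

No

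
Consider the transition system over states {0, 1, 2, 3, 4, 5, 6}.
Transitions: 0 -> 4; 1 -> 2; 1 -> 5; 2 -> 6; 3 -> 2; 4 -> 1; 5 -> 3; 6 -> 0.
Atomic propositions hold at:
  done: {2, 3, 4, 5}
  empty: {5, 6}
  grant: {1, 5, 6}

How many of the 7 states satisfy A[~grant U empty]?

4

Sat(~grant) = {0, 2, 3, 4}
A[~grant U empty]: least fixpoint, start Z0 = Sat(empty) = {5, 6}, add states in Sat(~grant) with every successor in Z. Z1 = {2, 5, 6}; Z2 = {2, 3, 5, 6}; fixed.
Sat(A[~grant U empty]) = {2, 3, 5, 6}
|Sat(A[~grant U empty])| = |{2, 3, 5, 6}| = 4.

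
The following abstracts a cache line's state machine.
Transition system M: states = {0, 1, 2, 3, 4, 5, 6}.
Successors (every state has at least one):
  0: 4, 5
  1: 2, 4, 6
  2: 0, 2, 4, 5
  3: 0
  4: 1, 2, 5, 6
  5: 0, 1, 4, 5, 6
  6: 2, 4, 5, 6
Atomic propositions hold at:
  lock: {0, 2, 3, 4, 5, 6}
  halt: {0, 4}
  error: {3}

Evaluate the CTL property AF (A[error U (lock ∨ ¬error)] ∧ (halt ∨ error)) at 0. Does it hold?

Yes

Sat(¬error) = {0, 1, 2, 4, 5, 6}
Sat(lock ∨ ¬error) = {0, 1, 2, 3, 4, 5, 6}
A[error U (lock ∨ ¬error)]: least fixpoint, start Z0 = Sat((lock ∨ ¬error)) = {0, 1, 2, 3, 4, 5, 6}, add states in Sat(error) with every successor in Z. Already a fixed point.
Sat(A[error U (lock ∨ ¬error)]) = {0, 1, 2, 3, 4, 5, 6}
Sat(halt ∨ error) = {0, 3, 4}
Sat(A[error U (lock ∨ ¬error)] ∧ (halt ∨ error)) = {0, 3, 4}
AF (A[error U (lock ∨ ¬error)] ∧ (halt ∨ error)): least fixpoint, start Z0 = {0, 3, 4}, add states with every successor in Z. Already a fixed point.
Sat(AF (A[error U (lock ∨ ¬error)] ∧ (halt ∨ error))) = {0, 3, 4}
0 ∈ Sat(AF (A[error U (lock ∨ ¬error)] ∧ (halt ∨ error))) = {0, 3, 4}, so the formula holds at 0.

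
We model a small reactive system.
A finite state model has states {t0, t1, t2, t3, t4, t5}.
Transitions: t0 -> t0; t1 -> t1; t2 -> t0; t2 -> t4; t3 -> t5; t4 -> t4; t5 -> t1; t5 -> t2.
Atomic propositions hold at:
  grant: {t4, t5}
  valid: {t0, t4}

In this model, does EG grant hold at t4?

EG grant: greatest fixpoint, start Z0 = {t4, t5}, keep only states in Sat with some successor in Z. Z1 = {t4}; fixed.
Sat(EG grant) = {t4}
t4 ∈ Sat(EG grant) = {t4}, so the formula holds at t4.

Yes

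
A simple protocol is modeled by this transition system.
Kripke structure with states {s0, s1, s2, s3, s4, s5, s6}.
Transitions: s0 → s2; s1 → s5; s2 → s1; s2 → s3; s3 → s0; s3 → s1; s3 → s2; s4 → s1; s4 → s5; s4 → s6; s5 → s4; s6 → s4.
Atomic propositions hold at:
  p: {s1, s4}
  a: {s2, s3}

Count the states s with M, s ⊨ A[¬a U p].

Sat(¬a) = {s0, s1, s4, s5, s6}
A[¬a U p]: least fixpoint, start Z0 = Sat(p) = {s1, s4}, add states in Sat(¬a) with every successor in Z. Z1 = {s1, s4, s5, s6}; fixed.
Sat(A[¬a U p]) = {s1, s4, s5, s6}
|Sat(A[¬a U p])| = |{s1, s4, s5, s6}| = 4.

4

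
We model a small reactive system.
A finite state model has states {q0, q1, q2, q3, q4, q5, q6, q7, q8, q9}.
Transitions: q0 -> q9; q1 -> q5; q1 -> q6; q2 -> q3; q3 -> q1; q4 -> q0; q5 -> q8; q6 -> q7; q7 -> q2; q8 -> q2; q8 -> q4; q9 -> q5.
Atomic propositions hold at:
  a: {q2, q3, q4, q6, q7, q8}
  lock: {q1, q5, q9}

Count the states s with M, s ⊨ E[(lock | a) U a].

Sat(lock | a) = {q1, q2, q3, q4, q5, q6, q7, q8, q9}
E[(lock | a) U a]: least fixpoint, start Z0 = Sat(a) = {q2, q3, q4, q6, q7, q8}, add states in Sat(lock | a) with some successor in Z. Z1 = {q1, q2, q3, q4, q5, q6, q7, q8}; Z2 = {q1, q2, q3, q4, q5, q6, q7, q8, q9}; fixed.
Sat(E[(lock | a) U a]) = {q1, q2, q3, q4, q5, q6, q7, q8, q9}
|Sat(E[(lock | a) U a])| = |{q1, q2, q3, q4, q5, q6, q7, q8, q9}| = 9.

9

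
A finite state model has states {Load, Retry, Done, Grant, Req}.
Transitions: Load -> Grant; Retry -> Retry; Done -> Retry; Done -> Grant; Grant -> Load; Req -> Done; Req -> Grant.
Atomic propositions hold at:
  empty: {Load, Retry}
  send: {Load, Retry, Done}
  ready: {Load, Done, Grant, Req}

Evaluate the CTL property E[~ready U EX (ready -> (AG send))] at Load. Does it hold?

Sat(~ready) = {Retry}
AG send: greatest fixpoint, start Z0 = {Load, Retry, Done}, keep only states in Sat with every successor in Z. Z1 = {Retry}; fixed.
Sat(AG send) = {Retry}
Sat(ready -> (AG send)) = {Retry}
Sat(EX (ready -> (AG send))) = {s : some successor in {Retry}} = {Retry, Done}
E[~ready U EX (ready -> (AG send))]: least fixpoint, start Z0 = Sat(EX (ready -> (AG send))) = {Retry, Done}, add states in Sat(~ready) with some successor in Z. Already a fixed point.
Sat(E[~ready U EX (ready -> (AG send))]) = {Retry, Done}
Load ∉ Sat(E[~ready U EX (ready -> (AG send))]) = {Retry, Done}, so the formula does not hold at Load.

No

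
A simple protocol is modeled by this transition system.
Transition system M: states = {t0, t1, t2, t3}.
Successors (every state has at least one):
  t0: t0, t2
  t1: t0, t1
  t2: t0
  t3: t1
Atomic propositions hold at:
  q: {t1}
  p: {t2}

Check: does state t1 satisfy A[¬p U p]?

No

Sat(¬p) = {t0, t1, t3}
A[¬p U p]: least fixpoint, start Z0 = Sat(p) = {t2}, add states in Sat(¬p) with every successor in Z. Already a fixed point.
Sat(A[¬p U p]) = {t2}
t1 ∉ Sat(A[¬p U p]) = {t2}, so the formula does not hold at t1.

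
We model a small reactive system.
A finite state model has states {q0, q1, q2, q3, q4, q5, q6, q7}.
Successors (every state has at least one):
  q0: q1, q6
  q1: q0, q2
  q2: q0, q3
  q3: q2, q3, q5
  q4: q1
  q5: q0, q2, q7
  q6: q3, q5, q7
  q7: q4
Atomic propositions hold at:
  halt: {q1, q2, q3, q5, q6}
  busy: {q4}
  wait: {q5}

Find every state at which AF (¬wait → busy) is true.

Sat(¬wait) = {q0, q1, q2, q3, q4, q6, q7}
Sat(¬wait → busy) = {q4, q5}
AF (¬wait → busy): least fixpoint, start Z0 = {q4, q5}, add states with every successor in Z. Z1 = {q4, q5, q7}; fixed.
Sat(AF (¬wait → busy)) = {q4, q5, q7}

{q4, q5, q7}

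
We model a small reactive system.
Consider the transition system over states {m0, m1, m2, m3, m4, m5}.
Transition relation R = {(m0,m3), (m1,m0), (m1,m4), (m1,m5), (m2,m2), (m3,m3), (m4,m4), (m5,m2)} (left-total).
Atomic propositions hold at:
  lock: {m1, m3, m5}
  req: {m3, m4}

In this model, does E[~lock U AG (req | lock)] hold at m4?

Sat(~lock) = {m0, m2, m4}
Sat(req | lock) = {m1, m3, m4, m5}
AG (req | lock): greatest fixpoint, start Z0 = {m1, m3, m4, m5}, keep only states in Sat with every successor in Z. Z1 = {m3, m4}; fixed.
Sat(AG (req | lock)) = {m3, m4}
E[~lock U AG (req | lock)]: least fixpoint, start Z0 = Sat(AG (req | lock)) = {m3, m4}, add states in Sat(~lock) with some successor in Z. Z1 = {m0, m3, m4}; fixed.
Sat(E[~lock U AG (req | lock)]) = {m0, m3, m4}
m4 ∈ Sat(E[~lock U AG (req | lock)]) = {m0, m3, m4}, so the formula holds at m4.

Yes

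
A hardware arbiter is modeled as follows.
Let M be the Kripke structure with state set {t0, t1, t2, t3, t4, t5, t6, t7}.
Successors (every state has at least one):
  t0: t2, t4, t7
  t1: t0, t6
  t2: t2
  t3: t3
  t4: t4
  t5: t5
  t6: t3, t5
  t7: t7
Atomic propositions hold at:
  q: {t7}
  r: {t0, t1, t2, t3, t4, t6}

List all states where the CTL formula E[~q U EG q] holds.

{t0, t1, t7}

Sat(~q) = {t0, t1, t2, t3, t4, t5, t6}
EG q: greatest fixpoint, start Z0 = {t7}, keep only states in Sat with some successor in Z. Already a fixed point.
Sat(EG q) = {t7}
E[~q U EG q]: least fixpoint, start Z0 = Sat(EG q) = {t7}, add states in Sat(~q) with some successor in Z. Z1 = {t0, t7}; Z2 = {t0, t1, t7}; fixed.
Sat(E[~q U EG q]) = {t0, t1, t7}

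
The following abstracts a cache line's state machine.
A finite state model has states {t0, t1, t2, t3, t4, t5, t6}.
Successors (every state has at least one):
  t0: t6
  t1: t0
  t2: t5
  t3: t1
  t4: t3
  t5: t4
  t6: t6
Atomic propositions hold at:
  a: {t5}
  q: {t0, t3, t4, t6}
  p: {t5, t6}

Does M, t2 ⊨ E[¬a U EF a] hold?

Yes

Sat(¬a) = {t0, t1, t2, t3, t4, t6}
EF a: least fixpoint, start Z0 = {t5}, add states with some successor in Z. Z1 = {t2, t5}; fixed.
Sat(EF a) = {t2, t5}
E[¬a U EF a]: least fixpoint, start Z0 = Sat(EF a) = {t2, t5}, add states in Sat(¬a) with some successor in Z. Already a fixed point.
Sat(E[¬a U EF a]) = {t2, t5}
t2 ∈ Sat(E[¬a U EF a]) = {t2, t5}, so the formula holds at t2.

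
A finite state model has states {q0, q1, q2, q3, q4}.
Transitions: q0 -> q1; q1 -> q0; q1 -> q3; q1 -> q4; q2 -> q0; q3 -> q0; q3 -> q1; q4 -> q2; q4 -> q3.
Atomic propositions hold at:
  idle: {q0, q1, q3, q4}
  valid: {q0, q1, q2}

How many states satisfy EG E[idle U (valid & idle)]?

4

Sat(valid & idle) = {q0, q1}
E[idle U (valid & idle)]: least fixpoint, start Z0 = Sat((valid & idle)) = {q0, q1}, add states in Sat(idle) with some successor in Z. Z1 = {q0, q1, q3}; Z2 = {q0, q1, q3, q4}; fixed.
Sat(E[idle U (valid & idle)]) = {q0, q1, q3, q4}
EG E[idle U (valid & idle)]: greatest fixpoint, start Z0 = {q0, q1, q3, q4}, keep only states in Sat with some successor in Z. Already a fixed point.
Sat(EG E[idle U (valid & idle)]) = {q0, q1, q3, q4}
|Sat(EG E[idle U (valid & idle)])| = |{q0, q1, q3, q4}| = 4.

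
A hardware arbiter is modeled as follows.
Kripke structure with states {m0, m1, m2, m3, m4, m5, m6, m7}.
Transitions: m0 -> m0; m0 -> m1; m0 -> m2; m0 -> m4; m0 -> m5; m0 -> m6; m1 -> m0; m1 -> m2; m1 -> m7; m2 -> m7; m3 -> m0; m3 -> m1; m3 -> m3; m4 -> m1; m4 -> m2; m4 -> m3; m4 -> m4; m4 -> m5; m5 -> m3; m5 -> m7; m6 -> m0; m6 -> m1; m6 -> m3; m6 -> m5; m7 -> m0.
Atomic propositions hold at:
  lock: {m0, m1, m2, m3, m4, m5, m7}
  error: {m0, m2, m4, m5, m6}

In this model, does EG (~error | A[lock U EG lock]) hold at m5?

Sat(~error) = {m1, m3, m7}
EG lock: greatest fixpoint, start Z0 = {m0, m1, m2, m3, m4, m5, m7}, keep only states in Sat with some successor in Z. Already a fixed point.
Sat(EG lock) = {m0, m1, m2, m3, m4, m5, m7}
A[lock U EG lock]: least fixpoint, start Z0 = Sat(EG lock) = {m0, m1, m2, m3, m4, m5, m7}, add states in Sat(lock) with every successor in Z. Already a fixed point.
Sat(A[lock U EG lock]) = {m0, m1, m2, m3, m4, m5, m7}
Sat(~error | A[lock U EG lock]) = {m0, m1, m2, m3, m4, m5, m7}
EG (~error | A[lock U EG lock]): greatest fixpoint, start Z0 = {m0, m1, m2, m3, m4, m5, m7}, keep only states in Sat with some successor in Z. Already a fixed point.
Sat(EG (~error | A[lock U EG lock])) = {m0, m1, m2, m3, m4, m5, m7}
m5 ∈ Sat(EG (~error | A[lock U EG lock])) = {m0, m1, m2, m3, m4, m5, m7}, so the formula holds at m5.

Yes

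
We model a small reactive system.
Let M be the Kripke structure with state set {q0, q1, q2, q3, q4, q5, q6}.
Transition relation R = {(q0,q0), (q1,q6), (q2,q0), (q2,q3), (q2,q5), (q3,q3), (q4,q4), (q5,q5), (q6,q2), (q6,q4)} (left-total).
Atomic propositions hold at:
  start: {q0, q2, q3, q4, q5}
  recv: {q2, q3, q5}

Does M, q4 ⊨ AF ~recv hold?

Yes

Sat(~recv) = {q0, q1, q4, q6}
AF ~recv: least fixpoint, start Z0 = {q0, q1, q4, q6}, add states with every successor in Z. Already a fixed point.
Sat(AF ~recv) = {q0, q1, q4, q6}
q4 ∈ Sat(AF ~recv) = {q0, q1, q4, q6}, so the formula holds at q4.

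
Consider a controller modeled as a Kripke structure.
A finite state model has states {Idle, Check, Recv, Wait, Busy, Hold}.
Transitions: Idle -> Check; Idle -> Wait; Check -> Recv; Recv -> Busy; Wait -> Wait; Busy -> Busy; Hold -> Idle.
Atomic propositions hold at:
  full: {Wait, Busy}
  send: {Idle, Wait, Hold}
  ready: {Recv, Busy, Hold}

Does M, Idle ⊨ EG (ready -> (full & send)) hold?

Yes

Sat(full & send) = {Wait}
Sat(ready -> (full & send)) = {Idle, Check, Wait}
EG (ready -> (full & send)): greatest fixpoint, start Z0 = {Idle, Check, Wait}, keep only states in Sat with some successor in Z. Z1 = {Idle, Wait}; fixed.
Sat(EG (ready -> (full & send))) = {Idle, Wait}
Idle ∈ Sat(EG (ready -> (full & send))) = {Idle, Wait}, so the formula holds at Idle.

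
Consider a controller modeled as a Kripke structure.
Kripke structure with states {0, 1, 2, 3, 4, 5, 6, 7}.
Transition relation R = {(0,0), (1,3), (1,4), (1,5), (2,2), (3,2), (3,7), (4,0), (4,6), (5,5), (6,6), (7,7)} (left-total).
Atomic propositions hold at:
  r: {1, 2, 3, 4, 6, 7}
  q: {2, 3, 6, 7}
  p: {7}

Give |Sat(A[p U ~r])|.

Sat(~r) = {0, 5}
A[p U ~r]: least fixpoint, start Z0 = Sat(~r) = {0, 5}, add states in Sat(p) with every successor in Z. Already a fixed point.
Sat(A[p U ~r]) = {0, 5}
|Sat(A[p U ~r])| = |{0, 5}| = 2.

2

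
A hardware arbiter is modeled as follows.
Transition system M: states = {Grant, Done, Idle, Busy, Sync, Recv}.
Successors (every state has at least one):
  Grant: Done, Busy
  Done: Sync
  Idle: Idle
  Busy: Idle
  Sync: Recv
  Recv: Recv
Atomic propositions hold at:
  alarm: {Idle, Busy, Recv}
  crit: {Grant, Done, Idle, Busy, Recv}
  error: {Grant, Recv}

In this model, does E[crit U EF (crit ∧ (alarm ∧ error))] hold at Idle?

Sat(alarm ∧ error) = {Recv}
Sat(crit ∧ (alarm ∧ error)) = {Recv}
EF (crit ∧ (alarm ∧ error)): least fixpoint, start Z0 = {Recv}, add states with some successor in Z. Z1 = {Sync, Recv}; Z2 = {Done, Sync, Recv}; Z3 = {Grant, Done, Sync, Recv}; fixed.
Sat(EF (crit ∧ (alarm ∧ error))) = {Grant, Done, Sync, Recv}
E[crit U EF (crit ∧ (alarm ∧ error))]: least fixpoint, start Z0 = Sat(EF (crit ∧ (alarm ∧ error))) = {Grant, Done, Sync, Recv}, add states in Sat(crit) with some successor in Z. Already a fixed point.
Sat(E[crit U EF (crit ∧ (alarm ∧ error))]) = {Grant, Done, Sync, Recv}
Idle ∉ Sat(E[crit U EF (crit ∧ (alarm ∧ error))]) = {Grant, Done, Sync, Recv}, so the formula does not hold at Idle.

No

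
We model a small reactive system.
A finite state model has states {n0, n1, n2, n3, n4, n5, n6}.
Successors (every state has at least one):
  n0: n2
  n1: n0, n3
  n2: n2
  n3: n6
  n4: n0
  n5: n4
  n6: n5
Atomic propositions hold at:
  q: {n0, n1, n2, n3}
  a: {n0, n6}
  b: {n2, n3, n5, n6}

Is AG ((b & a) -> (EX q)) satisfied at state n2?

Yes

Sat(b & a) = {n6}
Sat(EX q) = {s : some successor in {n0, n1, n2, n3}} = {n0, n1, n2, n4}
Sat((b & a) -> (EX q)) = {n0, n1, n2, n3, n4, n5}
AG ((b & a) -> (EX q)): greatest fixpoint, start Z0 = {n0, n1, n2, n3, n4, n5}, keep only states in Sat with every successor in Z. Z1 = {n0, n1, n2, n4, n5}; Z2 = {n0, n2, n4, n5}; fixed.
Sat(AG ((b & a) -> (EX q))) = {n0, n2, n4, n5}
n2 ∈ Sat(AG ((b & a) -> (EX q))) = {n0, n2, n4, n5}, so the formula holds at n2.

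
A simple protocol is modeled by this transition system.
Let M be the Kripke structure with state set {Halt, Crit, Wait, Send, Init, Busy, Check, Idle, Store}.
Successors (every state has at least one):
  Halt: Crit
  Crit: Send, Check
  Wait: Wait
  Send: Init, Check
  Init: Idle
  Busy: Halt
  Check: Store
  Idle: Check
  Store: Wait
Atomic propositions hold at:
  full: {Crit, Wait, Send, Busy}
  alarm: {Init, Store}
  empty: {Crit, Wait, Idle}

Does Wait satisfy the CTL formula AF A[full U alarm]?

A[full U alarm]: least fixpoint, start Z0 = Sat(alarm) = {Init, Store}, add states in Sat(full) with every successor in Z. Already a fixed point.
Sat(A[full U alarm]) = {Init, Store}
AF A[full U alarm]: least fixpoint, start Z0 = {Init, Store}, add states with every successor in Z. Z1 = {Init, Check, Store}; Z2 = {Send, Init, Check, Idle, Store}; Z3 = {Crit, Send, Init, Check, Idle, Store}; Z4 = {Halt, Crit, Send, Init, Check, Idle, Store}; Z5 = {Halt, Crit, Send, Init, Busy, Check, Idle, Store}; fixed.
Sat(AF A[full U alarm]) = {Halt, Crit, Send, Init, Busy, Check, Idle, Store}
Wait ∉ Sat(AF A[full U alarm]) = {Halt, Crit, Send, Init, Busy, Check, Idle, Store}, so the formula does not hold at Wait.

No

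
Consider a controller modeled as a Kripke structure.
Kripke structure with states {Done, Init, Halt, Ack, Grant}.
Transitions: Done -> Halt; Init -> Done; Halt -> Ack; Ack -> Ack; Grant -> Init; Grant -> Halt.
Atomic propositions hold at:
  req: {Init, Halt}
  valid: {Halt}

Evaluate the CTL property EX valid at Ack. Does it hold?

No

Sat(EX valid) = {s : some successor in {Halt}} = {Done, Grant}
Ack ∉ Sat(EX valid) = {Done, Grant}, so the formula does not hold at Ack.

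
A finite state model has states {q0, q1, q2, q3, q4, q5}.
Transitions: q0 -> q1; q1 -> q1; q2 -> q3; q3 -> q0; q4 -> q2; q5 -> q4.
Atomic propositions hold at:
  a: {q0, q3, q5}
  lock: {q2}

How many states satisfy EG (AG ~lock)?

Sat(~lock) = {q0, q1, q3, q4, q5}
AG ~lock: greatest fixpoint, start Z0 = {q0, q1, q3, q4, q5}, keep only states in Sat with every successor in Z. Z1 = {q0, q1, q3, q5}; Z2 = {q0, q1, q3}; fixed.
Sat(AG ~lock) = {q0, q1, q3}
EG (AG ~lock): greatest fixpoint, start Z0 = {q0, q1, q3}, keep only states in Sat with some successor in Z. Already a fixed point.
Sat(EG (AG ~lock)) = {q0, q1, q3}
|Sat(EG (AG ~lock))| = |{q0, q1, q3}| = 3.

3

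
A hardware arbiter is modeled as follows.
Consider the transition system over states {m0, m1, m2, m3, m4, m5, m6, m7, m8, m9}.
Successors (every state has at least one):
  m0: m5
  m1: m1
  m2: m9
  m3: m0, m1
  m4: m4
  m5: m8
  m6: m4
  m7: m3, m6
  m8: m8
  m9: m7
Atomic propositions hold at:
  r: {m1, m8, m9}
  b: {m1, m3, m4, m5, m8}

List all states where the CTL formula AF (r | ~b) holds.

{m0, m1, m2, m3, m5, m6, m7, m8, m9}

Sat(~b) = {m0, m2, m6, m7, m9}
Sat(r | ~b) = {m0, m1, m2, m6, m7, m8, m9}
AF (r | ~b): least fixpoint, start Z0 = {m0, m1, m2, m6, m7, m8, m9}, add states with every successor in Z. Z1 = {m0, m1, m2, m3, m5, m6, m7, m8, m9}; fixed.
Sat(AF (r | ~b)) = {m0, m1, m2, m3, m5, m6, m7, m8, m9}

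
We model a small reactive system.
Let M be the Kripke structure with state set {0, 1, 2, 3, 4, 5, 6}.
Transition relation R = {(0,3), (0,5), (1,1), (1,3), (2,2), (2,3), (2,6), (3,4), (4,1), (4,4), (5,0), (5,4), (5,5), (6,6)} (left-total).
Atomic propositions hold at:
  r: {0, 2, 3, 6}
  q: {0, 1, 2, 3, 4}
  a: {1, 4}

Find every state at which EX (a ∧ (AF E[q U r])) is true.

E[q U r]: least fixpoint, start Z0 = Sat(r) = {0, 2, 3, 6}, add states in Sat(q) with some successor in Z. Z1 = {0, 1, 2, 3, 6}; Z2 = {0, 1, 2, 3, 4, 6}; fixed.
Sat(E[q U r]) = {0, 1, 2, 3, 4, 6}
AF E[q U r]: least fixpoint, start Z0 = {0, 1, 2, 3, 4, 6}, add states with every successor in Z. Already a fixed point.
Sat(AF E[q U r]) = {0, 1, 2, 3, 4, 6}
Sat(a ∧ (AF E[q U r])) = {1, 4}
Sat(EX (a ∧ (AF E[q U r]))) = {s : some successor in {1, 4}} = {1, 3, 4, 5}

{1, 3, 4, 5}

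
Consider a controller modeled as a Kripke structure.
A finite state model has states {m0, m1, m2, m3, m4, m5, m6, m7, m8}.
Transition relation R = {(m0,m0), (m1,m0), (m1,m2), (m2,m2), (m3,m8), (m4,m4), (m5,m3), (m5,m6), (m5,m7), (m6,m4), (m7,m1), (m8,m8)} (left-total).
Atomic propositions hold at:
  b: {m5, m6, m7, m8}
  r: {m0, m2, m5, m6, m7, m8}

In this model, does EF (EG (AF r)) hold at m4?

No

AF r: least fixpoint, start Z0 = {m0, m2, m5, m6, m7, m8}, add states with every successor in Z. Z1 = {m0, m1, m2, m3, m5, m6, m7, m8}; fixed.
Sat(AF r) = {m0, m1, m2, m3, m5, m6, m7, m8}
EG (AF r): greatest fixpoint, start Z0 = {m0, m1, m2, m3, m5, m6, m7, m8}, keep only states in Sat with some successor in Z. Z1 = {m0, m1, m2, m3, m5, m7, m8}; fixed.
Sat(EG (AF r)) = {m0, m1, m2, m3, m5, m7, m8}
EF (EG (AF r)): least fixpoint, start Z0 = {m0, m1, m2, m3, m5, m7, m8}, add states with some successor in Z. Already a fixed point.
Sat(EF (EG (AF r))) = {m0, m1, m2, m3, m5, m7, m8}
m4 ∉ Sat(EF (EG (AF r))) = {m0, m1, m2, m3, m5, m7, m8}, so the formula does not hold at m4.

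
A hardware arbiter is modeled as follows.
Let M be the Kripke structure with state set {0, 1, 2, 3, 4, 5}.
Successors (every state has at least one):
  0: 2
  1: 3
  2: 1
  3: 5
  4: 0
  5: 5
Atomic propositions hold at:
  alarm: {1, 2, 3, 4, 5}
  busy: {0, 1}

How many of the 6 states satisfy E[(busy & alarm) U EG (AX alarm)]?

Sat(busy & alarm) = {1}
Sat(AX alarm) = {s : every successor in {1, 2, 3, 4, 5}} = {0, 1, 2, 3, 5}
EG (AX alarm): greatest fixpoint, start Z0 = {0, 1, 2, 3, 5}, keep only states in Sat with some successor in Z. Already a fixed point.
Sat(EG (AX alarm)) = {0, 1, 2, 3, 5}
E[(busy & alarm) U EG (AX alarm)]: least fixpoint, start Z0 = Sat(EG (AX alarm)) = {0, 1, 2, 3, 5}, add states in Sat(busy & alarm) with some successor in Z. Already a fixed point.
Sat(E[(busy & alarm) U EG (AX alarm)]) = {0, 1, 2, 3, 5}
|Sat(E[(busy & alarm) U EG (AX alarm)])| = |{0, 1, 2, 3, 5}| = 5.

5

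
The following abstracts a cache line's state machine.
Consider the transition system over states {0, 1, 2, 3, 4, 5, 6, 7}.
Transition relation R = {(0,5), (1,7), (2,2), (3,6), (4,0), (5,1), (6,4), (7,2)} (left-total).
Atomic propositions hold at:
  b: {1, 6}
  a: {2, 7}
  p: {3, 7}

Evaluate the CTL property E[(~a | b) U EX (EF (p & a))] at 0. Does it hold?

Yes

Sat(~a) = {0, 1, 3, 4, 5, 6}
Sat(~a | b) = {0, 1, 3, 4, 5, 6}
Sat(p & a) = {7}
EF (p & a): least fixpoint, start Z0 = {7}, add states with some successor in Z. Z1 = {1, 7}; Z2 = {1, 5, 7}; Z3 = {0, 1, 5, 7}; Z4 = {0, 1, 4, 5, 7}; Z5 = {0, 1, 4, 5, 6, 7}; Z6 = {0, 1, 3, 4, 5, 6, 7}; fixed.
Sat(EF (p & a)) = {0, 1, 3, 4, 5, 6, 7}
Sat(EX (EF (p & a))) = {s : some successor in {0, 1, 3, 4, 5, 6, 7}} = {0, 1, 3, 4, 5, 6}
E[(~a | b) U EX (EF (p & a))]: least fixpoint, start Z0 = Sat(EX (EF (p & a))) = {0, 1, 3, 4, 5, 6}, add states in Sat(~a | b) with some successor in Z. Already a fixed point.
Sat(E[(~a | b) U EX (EF (p & a))]) = {0, 1, 3, 4, 5, 6}
0 ∈ Sat(E[(~a | b) U EX (EF (p & a))]) = {0, 1, 3, 4, 5, 6}, so the formula holds at 0.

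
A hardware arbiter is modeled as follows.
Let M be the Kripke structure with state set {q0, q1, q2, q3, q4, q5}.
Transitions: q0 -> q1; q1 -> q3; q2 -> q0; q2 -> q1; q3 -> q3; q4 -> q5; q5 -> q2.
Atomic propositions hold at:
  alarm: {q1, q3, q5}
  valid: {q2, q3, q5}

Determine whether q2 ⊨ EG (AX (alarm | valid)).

Sat(alarm | valid) = {q1, q2, q3, q5}
Sat(AX (alarm | valid)) = {s : every successor in {q1, q2, q3, q5}} = {q0, q1, q3, q4, q5}
EG (AX (alarm | valid)): greatest fixpoint, start Z0 = {q0, q1, q3, q4, q5}, keep only states in Sat with some successor in Z. Z1 = {q0, q1, q3, q4}; Z2 = {q0, q1, q3}; fixed.
Sat(EG (AX (alarm | valid))) = {q0, q1, q3}
q2 ∉ Sat(EG (AX (alarm | valid))) = {q0, q1, q3}, so the formula does not hold at q2.

No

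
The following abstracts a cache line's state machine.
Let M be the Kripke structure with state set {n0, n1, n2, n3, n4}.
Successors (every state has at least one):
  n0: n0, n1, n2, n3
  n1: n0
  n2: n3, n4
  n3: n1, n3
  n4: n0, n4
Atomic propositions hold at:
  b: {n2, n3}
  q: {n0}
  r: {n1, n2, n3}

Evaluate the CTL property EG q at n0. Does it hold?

Yes

EG q: greatest fixpoint, start Z0 = {n0}, keep only states in Sat with some successor in Z. Already a fixed point.
Sat(EG q) = {n0}
n0 ∈ Sat(EG q) = {n0}, so the formula holds at n0.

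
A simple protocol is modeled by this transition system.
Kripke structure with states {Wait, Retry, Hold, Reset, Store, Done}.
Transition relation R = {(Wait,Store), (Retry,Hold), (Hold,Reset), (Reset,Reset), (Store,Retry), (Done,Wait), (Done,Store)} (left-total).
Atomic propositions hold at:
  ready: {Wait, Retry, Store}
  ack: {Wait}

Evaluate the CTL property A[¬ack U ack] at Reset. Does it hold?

No

Sat(¬ack) = {Retry, Hold, Reset, Store, Done}
A[¬ack U ack]: least fixpoint, start Z0 = Sat(ack) = {Wait}, add states in Sat(¬ack) with every successor in Z. Already a fixed point.
Sat(A[¬ack U ack]) = {Wait}
Reset ∉ Sat(A[¬ack U ack]) = {Wait}, so the formula does not hold at Reset.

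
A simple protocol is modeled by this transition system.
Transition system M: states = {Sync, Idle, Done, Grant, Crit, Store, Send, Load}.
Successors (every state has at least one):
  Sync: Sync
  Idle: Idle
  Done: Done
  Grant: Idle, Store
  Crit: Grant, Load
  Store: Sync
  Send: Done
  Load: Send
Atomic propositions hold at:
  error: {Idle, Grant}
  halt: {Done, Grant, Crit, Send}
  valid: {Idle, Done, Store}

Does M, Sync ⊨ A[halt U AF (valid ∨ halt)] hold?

No

Sat(valid ∨ halt) = {Idle, Done, Grant, Crit, Store, Send}
AF (valid ∨ halt): least fixpoint, start Z0 = {Idle, Done, Grant, Crit, Store, Send}, add states with every successor in Z. Z1 = {Idle, Done, Grant, Crit, Store, Send, Load}; fixed.
Sat(AF (valid ∨ halt)) = {Idle, Done, Grant, Crit, Store, Send, Load}
A[halt U AF (valid ∨ halt)]: least fixpoint, start Z0 = Sat(AF (valid ∨ halt)) = {Idle, Done, Grant, Crit, Store, Send, Load}, add states in Sat(halt) with every successor in Z. Already a fixed point.
Sat(A[halt U AF (valid ∨ halt)]) = {Idle, Done, Grant, Crit, Store, Send, Load}
Sync ∉ Sat(A[halt U AF (valid ∨ halt)]) = {Idle, Done, Grant, Crit, Store, Send, Load}, so the formula does not hold at Sync.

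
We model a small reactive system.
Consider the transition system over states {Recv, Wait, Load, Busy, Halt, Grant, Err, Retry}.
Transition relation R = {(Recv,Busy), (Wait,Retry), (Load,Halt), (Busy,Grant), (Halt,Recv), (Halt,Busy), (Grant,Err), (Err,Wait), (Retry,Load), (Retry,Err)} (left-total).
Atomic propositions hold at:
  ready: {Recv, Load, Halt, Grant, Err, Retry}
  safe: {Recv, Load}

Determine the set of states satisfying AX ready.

{Wait, Load, Busy, Grant, Retry}

Sat(AX ready) = {s : every successor in {Recv, Load, Halt, Grant, Err, Retry}} = {Wait, Load, Busy, Grant, Retry}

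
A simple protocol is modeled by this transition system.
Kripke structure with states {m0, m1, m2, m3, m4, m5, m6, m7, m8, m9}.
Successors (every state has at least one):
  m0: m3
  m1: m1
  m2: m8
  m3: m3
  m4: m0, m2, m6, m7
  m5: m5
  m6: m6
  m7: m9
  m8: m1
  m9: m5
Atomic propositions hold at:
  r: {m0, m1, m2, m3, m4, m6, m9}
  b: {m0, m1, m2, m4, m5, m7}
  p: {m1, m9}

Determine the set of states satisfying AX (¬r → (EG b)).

{m0, m1, m3, m5, m6, m7, m8, m9}

Sat(¬r) = {m5, m7, m8}
EG b: greatest fixpoint, start Z0 = {m0, m1, m2, m4, m5, m7}, keep only states in Sat with some successor in Z. Z1 = {m1, m4, m5}; Z2 = {m1, m5}; fixed.
Sat(EG b) = {m1, m5}
Sat(¬r → (EG b)) = {m0, m1, m2, m3, m4, m5, m6, m9}
Sat(AX (¬r → (EG b))) = {s : every successor in {m0, m1, m2, m3, m4, m5, m6, m9}} = {m0, m1, m3, m5, m6, m7, m8, m9}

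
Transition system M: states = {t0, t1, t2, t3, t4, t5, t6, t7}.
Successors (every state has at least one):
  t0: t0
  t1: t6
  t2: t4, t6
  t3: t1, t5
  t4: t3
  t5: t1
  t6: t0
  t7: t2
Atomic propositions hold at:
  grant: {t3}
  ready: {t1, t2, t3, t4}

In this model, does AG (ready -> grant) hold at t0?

Yes

Sat(ready -> grant) = {t0, t3, t5, t6, t7}
AG (ready -> grant): greatest fixpoint, start Z0 = {t0, t3, t5, t6, t7}, keep only states in Sat with every successor in Z. Z1 = {t0, t6}; fixed.
Sat(AG (ready -> grant)) = {t0, t6}
t0 ∈ Sat(AG (ready -> grant)) = {t0, t6}, so the formula holds at t0.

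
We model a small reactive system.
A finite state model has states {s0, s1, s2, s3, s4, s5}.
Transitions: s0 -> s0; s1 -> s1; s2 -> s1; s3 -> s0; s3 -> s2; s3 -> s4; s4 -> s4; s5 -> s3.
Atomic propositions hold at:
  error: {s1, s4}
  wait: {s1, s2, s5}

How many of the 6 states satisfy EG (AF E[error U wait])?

E[error U wait]: least fixpoint, start Z0 = Sat(wait) = {s1, s2, s5}, add states in Sat(error) with some successor in Z. Already a fixed point.
Sat(E[error U wait]) = {s1, s2, s5}
AF E[error U wait]: least fixpoint, start Z0 = {s1, s2, s5}, add states with every successor in Z. Already a fixed point.
Sat(AF E[error U wait]) = {s1, s2, s5}
EG (AF E[error U wait]): greatest fixpoint, start Z0 = {s1, s2, s5}, keep only states in Sat with some successor in Z. Z1 = {s1, s2}; fixed.
Sat(EG (AF E[error U wait])) = {s1, s2}
|Sat(EG (AF E[error U wait]))| = |{s1, s2}| = 2.

2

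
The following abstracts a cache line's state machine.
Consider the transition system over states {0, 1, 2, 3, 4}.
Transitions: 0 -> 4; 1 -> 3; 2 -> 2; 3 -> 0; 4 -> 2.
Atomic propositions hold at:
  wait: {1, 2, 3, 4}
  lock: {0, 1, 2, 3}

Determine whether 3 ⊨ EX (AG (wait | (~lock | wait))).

Sat(~lock) = {4}
Sat(~lock | wait) = {1, 2, 3, 4}
Sat(wait | (~lock | wait)) = {1, 2, 3, 4}
AG (wait | (~lock | wait)): greatest fixpoint, start Z0 = {1, 2, 3, 4}, keep only states in Sat with every successor in Z. Z1 = {1, 2, 4}; Z2 = {2, 4}; fixed.
Sat(AG (wait | (~lock | wait))) = {2, 4}
Sat(EX (AG (wait | (~lock | wait)))) = {s : some successor in {2, 4}} = {0, 2, 4}
3 ∉ Sat(EX (AG (wait | (~lock | wait)))) = {0, 2, 4}, so the formula does not hold at 3.

No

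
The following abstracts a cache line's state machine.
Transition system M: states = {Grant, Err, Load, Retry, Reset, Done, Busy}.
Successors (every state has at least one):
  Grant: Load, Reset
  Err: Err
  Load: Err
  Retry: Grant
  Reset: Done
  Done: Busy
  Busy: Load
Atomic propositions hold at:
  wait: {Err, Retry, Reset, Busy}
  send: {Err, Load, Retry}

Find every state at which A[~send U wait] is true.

Sat(~send) = {Grant, Reset, Done, Busy}
A[~send U wait]: least fixpoint, start Z0 = Sat(wait) = {Err, Retry, Reset, Busy}, add states in Sat(~send) with every successor in Z. Z1 = {Err, Retry, Reset, Done, Busy}; fixed.
Sat(A[~send U wait]) = {Err, Retry, Reset, Done, Busy}

{Err, Retry, Reset, Done, Busy}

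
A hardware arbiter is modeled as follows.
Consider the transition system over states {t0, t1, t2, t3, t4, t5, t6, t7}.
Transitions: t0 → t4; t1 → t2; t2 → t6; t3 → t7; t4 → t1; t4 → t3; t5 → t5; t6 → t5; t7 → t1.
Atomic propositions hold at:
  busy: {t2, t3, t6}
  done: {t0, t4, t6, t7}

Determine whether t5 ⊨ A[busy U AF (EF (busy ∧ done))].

Sat(busy ∧ done) = {t6}
EF (busy ∧ done): least fixpoint, start Z0 = {t6}, add states with some successor in Z. Z1 = {t2, t6}; Z2 = {t1, t2, t6}; Z3 = {t1, t2, t4, t6, t7}; Z4 = {t0, t1, t2, t3, t4, t6, t7}; fixed.
Sat(EF (busy ∧ done)) = {t0, t1, t2, t3, t4, t6, t7}
AF (EF (busy ∧ done)): least fixpoint, start Z0 = {t0, t1, t2, t3, t4, t6, t7}, add states with every successor in Z. Already a fixed point.
Sat(AF (EF (busy ∧ done))) = {t0, t1, t2, t3, t4, t6, t7}
A[busy U AF (EF (busy ∧ done))]: least fixpoint, start Z0 = Sat(AF (EF (busy ∧ done))) = {t0, t1, t2, t3, t4, t6, t7}, add states in Sat(busy) with every successor in Z. Already a fixed point.
Sat(A[busy U AF (EF (busy ∧ done))]) = {t0, t1, t2, t3, t4, t6, t7}
t5 ∉ Sat(A[busy U AF (EF (busy ∧ done))]) = {t0, t1, t2, t3, t4, t6, t7}, so the formula does not hold at t5.

No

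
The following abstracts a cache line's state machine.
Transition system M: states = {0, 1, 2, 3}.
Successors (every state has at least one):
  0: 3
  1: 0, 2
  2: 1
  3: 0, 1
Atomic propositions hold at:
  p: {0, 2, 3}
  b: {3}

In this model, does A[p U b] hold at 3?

A[p U b]: least fixpoint, start Z0 = Sat(b) = {3}, add states in Sat(p) with every successor in Z. Z1 = {0, 3}; fixed.
Sat(A[p U b]) = {0, 3}
3 ∈ Sat(A[p U b]) = {0, 3}, so the formula holds at 3.

Yes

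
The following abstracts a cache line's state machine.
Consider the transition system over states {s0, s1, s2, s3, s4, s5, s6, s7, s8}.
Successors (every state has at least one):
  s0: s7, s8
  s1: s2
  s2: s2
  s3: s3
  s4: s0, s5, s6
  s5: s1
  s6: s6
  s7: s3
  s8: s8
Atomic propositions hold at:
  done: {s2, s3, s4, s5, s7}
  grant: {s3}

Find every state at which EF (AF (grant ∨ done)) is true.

{s0, s1, s2, s3, s4, s5, s7}

Sat(grant ∨ done) = {s2, s3, s4, s5, s7}
AF (grant ∨ done): least fixpoint, start Z0 = {s2, s3, s4, s5, s7}, add states with every successor in Z. Z1 = {s1, s2, s3, s4, s5, s7}; fixed.
Sat(AF (grant ∨ done)) = {s1, s2, s3, s4, s5, s7}
EF (AF (grant ∨ done)): least fixpoint, start Z0 = {s1, s2, s3, s4, s5, s7}, add states with some successor in Z. Z1 = {s0, s1, s2, s3, s4, s5, s7}; fixed.
Sat(EF (AF (grant ∨ done))) = {s0, s1, s2, s3, s4, s5, s7}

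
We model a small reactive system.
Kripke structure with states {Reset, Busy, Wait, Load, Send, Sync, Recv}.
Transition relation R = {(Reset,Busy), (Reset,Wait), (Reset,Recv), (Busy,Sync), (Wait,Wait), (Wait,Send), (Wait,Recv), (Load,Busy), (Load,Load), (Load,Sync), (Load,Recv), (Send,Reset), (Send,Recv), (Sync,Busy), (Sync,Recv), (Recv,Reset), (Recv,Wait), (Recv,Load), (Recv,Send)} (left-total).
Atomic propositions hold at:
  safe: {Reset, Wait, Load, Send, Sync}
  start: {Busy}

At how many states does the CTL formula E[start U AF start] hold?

1

AF start: least fixpoint, start Z0 = {Busy}, add states with every successor in Z. Already a fixed point.
Sat(AF start) = {Busy}
E[start U AF start]: least fixpoint, start Z0 = Sat(AF start) = {Busy}, add states in Sat(start) with some successor in Z. Already a fixed point.
Sat(E[start U AF start]) = {Busy}
|Sat(E[start U AF start])| = |{Busy}| = 1.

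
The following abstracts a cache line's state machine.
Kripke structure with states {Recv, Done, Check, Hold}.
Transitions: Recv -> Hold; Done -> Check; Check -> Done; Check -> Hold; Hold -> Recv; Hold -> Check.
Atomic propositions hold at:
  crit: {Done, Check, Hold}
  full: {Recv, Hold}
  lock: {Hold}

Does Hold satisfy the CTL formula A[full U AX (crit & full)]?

No

Sat(crit & full) = {Hold}
Sat(AX (crit & full)) = {s : every successor in {Hold}} = {Recv}
A[full U AX (crit & full)]: least fixpoint, start Z0 = Sat(AX (crit & full)) = {Recv}, add states in Sat(full) with every successor in Z. Already a fixed point.
Sat(A[full U AX (crit & full)]) = {Recv}
Hold ∉ Sat(A[full U AX (crit & full)]) = {Recv}, so the formula does not hold at Hold.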